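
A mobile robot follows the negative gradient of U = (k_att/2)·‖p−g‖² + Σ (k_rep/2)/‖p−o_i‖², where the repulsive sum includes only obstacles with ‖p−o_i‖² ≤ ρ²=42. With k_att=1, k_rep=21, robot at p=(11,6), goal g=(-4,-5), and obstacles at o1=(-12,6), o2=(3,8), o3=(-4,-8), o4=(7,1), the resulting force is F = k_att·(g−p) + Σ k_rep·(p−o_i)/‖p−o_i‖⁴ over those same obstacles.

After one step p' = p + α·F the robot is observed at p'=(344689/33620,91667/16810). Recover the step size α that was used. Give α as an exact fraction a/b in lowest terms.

α = 1/20

F_att = 1·(g−p) = 1·(-15,-11) = (-15.0000,-11.0000)
o1: d²=529 > ρ²=42 → inactive
o2: d²=68 > ρ²=42 → inactive
o3: d²=421 > ρ²=42 → inactive
o4: d²=41 ≤ ρ²=42; F_rep = 21·(4,5)/41² = (0.0500,0.0625)
F = F_att + ΣF_rep = (-14.9500,-10.9375)
Δp = p'−p = (-0.7475,-0.5469); α = Δx/Fx = (-25131/33620) / (-25131/1681) = 1/20
check: Δy/Fy = (-9193/16810) / (-18386/1681) = 1/20 ✓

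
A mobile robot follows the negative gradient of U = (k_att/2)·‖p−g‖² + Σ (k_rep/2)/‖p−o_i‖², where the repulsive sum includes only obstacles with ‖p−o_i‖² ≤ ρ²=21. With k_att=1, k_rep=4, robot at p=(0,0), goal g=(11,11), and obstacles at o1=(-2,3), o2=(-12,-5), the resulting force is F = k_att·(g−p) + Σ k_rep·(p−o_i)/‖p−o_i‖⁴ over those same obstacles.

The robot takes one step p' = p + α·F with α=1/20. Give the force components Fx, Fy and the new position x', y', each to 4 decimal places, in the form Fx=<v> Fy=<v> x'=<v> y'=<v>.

F_att = 1·(g−p) = 1·(11,11) = (11.0000,11.0000)
o1: d²=13 ≤ ρ²=21; F_rep = 4·(2,-3)/13² = (0.0473,-0.0710)
o2: d²=169 > ρ²=21 → inactive
F = F_att + ΣF_rep = (11.0473,10.9290)
p' = p + 1/20·F = (0.5524,0.5464)

Fx=11.0473 Fy=10.9290 x'=0.5524 y'=0.5464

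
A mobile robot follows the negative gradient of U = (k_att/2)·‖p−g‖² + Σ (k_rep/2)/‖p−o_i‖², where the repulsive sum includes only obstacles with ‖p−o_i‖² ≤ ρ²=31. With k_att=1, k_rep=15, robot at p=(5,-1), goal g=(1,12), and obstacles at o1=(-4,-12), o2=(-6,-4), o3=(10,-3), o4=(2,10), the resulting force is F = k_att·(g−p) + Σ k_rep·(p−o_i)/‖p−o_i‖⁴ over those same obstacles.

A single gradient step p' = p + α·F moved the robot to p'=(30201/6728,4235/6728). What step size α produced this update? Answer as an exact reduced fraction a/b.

α = 1/8

F_att = 1·(g−p) = 1·(-4,13) = (-4.0000,13.0000)
o1: d²=202 > ρ²=31 → inactive
o2: d²=130 > ρ²=31 → inactive
o3: d²=29 ≤ ρ²=31; F_rep = 15·(-5,2)/29² = (-0.0892,0.0357)
o4: d²=130 > ρ²=31 → inactive
F = F_att + ΣF_rep = (-4.0892,13.0357)
Δp = p'−p = (-0.5111,1.6295); α = Δx/Fx = (-3439/6728) / (-3439/841) = 1/8
check: Δy/Fy = (10963/6728) / (10963/841) = 1/8 ✓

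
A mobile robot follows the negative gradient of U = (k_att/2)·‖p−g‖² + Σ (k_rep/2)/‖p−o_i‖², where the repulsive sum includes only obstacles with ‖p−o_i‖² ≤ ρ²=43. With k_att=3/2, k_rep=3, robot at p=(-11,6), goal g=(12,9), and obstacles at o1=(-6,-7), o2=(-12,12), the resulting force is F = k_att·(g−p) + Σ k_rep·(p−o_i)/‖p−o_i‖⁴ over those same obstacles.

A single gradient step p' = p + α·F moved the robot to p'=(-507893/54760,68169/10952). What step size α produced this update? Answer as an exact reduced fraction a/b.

α = 1/20

F_att = 3/2·(g−p) = 3/2·(23,3) = (34.5000,4.5000)
o1: d²=194 > ρ²=43 → inactive
o2: d²=37 ≤ ρ²=43; F_rep = 3·(1,-6)/37² = (0.0022,-0.0131)
F = F_att + ΣF_rep = (34.5022,4.4869)
Δp = p'−p = (1.7251,0.2243); α = Δx/Fx = (94467/54760) / (94467/2738) = 1/20
check: Δy/Fy = (2457/10952) / (12285/2738) = 1/20 ✓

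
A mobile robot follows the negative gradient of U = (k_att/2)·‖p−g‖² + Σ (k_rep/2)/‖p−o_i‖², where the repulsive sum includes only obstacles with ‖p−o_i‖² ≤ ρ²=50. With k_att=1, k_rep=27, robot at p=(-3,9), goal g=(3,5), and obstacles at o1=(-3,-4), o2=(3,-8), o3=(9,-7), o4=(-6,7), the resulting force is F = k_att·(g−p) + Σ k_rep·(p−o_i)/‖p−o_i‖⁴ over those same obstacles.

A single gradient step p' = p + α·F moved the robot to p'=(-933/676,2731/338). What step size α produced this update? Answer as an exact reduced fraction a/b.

F_att = 1·(g−p) = 1·(6,-4) = (6.0000,-4.0000)
o1: d²=169 > ρ²=50 → inactive
o2: d²=325 > ρ²=50 → inactive
o3: d²=400 > ρ²=50 → inactive
o4: d²=13 ≤ ρ²=50; F_rep = 27·(3,2)/13² = (0.4793,0.3195)
F = F_att + ΣF_rep = (6.4793,-3.6805)
Δp = p'−p = (1.6198,-0.9201); α = Δx/Fx = (1095/676) / (1095/169) = 1/4
check: Δy/Fy = (-311/338) / (-622/169) = 1/4 ✓

α = 1/4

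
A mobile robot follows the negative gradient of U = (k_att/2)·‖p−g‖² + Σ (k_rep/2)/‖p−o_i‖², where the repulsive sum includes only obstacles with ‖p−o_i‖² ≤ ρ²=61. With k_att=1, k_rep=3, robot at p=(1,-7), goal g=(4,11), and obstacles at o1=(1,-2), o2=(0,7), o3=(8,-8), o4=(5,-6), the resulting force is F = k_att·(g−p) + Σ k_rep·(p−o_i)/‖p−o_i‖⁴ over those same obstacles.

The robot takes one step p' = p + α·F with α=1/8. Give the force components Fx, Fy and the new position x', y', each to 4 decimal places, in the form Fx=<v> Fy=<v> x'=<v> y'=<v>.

F_att = 1·(g−p) = 1·(3,18) = (3.0000,18.0000)
o1: d²=25 ≤ ρ²=61; F_rep = 3·(0,-5)/25² = (0.0000,-0.0240)
o2: d²=197 > ρ²=61 → inactive
o3: d²=50 ≤ ρ²=61; F_rep = 3·(-7,1)/50² = (-0.0084,0.0012)
o4: d²=17 ≤ ρ²=61; F_rep = 3·(-4,-1)/17² = (-0.0415,-0.0104)
F = F_att + ΣF_rep = (2.9501,17.9668)
p' = p + 1/8·F = (1.3688,-4.7541)

Fx=2.9501 Fy=17.9668 x'=1.3688 y'=-4.7541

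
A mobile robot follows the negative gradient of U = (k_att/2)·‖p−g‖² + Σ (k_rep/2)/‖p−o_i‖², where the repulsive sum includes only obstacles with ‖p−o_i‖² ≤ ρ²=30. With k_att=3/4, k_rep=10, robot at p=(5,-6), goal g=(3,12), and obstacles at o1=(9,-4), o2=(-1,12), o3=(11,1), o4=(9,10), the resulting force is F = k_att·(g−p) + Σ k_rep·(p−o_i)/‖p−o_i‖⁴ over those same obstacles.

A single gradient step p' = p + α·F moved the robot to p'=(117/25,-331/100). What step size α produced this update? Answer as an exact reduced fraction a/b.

α = 1/5

F_att = 3/4·(g−p) = 3/4·(-2,18) = (-1.5000,13.5000)
o1: d²=20 ≤ ρ²=30; F_rep = 10·(-4,-2)/20² = (-0.1000,-0.0500)
o2: d²=360 > ρ²=30 → inactive
o3: d²=85 > ρ²=30 → inactive
o4: d²=272 > ρ²=30 → inactive
F = F_att + ΣF_rep = (-1.6000,13.4500)
Δp = p'−p = (-0.3200,2.6900); α = Δx/Fx = (-8/25) / (-8/5) = 1/5
check: Δy/Fy = (269/100) / (269/20) = 1/5 ✓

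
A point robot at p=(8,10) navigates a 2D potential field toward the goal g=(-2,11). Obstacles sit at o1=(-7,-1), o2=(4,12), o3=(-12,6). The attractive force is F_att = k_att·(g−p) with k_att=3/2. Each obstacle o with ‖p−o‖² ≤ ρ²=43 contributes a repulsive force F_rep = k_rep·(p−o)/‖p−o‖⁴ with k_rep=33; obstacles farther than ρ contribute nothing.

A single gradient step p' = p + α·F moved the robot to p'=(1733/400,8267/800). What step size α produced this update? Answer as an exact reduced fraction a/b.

F_att = 3/2·(g−p) = 3/2·(-10,1) = (-15.0000,1.5000)
o1: d²=346 > ρ²=43 → inactive
o2: d²=20 ≤ ρ²=43; F_rep = 33·(4,-2)/20² = (0.3300,-0.1650)
o3: d²=416 > ρ²=43 → inactive
F = F_att + ΣF_rep = (-14.6700,1.3350)
Δp = p'−p = (-3.6675,0.3337); α = Δx/Fx = (-1467/400) / (-1467/100) = 1/4
check: Δy/Fy = (267/800) / (267/200) = 1/4 ✓

α = 1/4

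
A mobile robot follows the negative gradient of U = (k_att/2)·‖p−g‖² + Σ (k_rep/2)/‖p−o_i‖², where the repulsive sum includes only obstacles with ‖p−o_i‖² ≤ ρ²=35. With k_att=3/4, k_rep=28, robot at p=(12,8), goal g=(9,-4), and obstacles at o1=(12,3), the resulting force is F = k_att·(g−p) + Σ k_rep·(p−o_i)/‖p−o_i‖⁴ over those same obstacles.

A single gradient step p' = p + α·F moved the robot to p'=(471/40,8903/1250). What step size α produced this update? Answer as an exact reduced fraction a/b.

α = 1/10

F_att = 3/4·(g−p) = 3/4·(-3,-12) = (-2.2500,-9.0000)
o1: d²=25 ≤ ρ²=35; F_rep = 28·(0,5)/25² = (0.0000,0.2240)
F = F_att + ΣF_rep = (-2.2500,-8.7760)
Δp = p'−p = (-0.2250,-0.8776); α = Δx/Fx = (-9/40) / (-9/4) = 1/10
check: Δy/Fy = (-1097/1250) / (-1097/125) = 1/10 ✓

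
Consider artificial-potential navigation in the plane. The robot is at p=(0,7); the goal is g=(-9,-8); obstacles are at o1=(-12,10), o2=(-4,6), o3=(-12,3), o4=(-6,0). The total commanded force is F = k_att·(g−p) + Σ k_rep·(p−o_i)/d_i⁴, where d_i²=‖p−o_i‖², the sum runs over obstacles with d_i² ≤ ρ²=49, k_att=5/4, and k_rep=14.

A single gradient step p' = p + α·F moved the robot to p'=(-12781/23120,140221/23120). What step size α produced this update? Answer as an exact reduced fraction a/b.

F_att = 5/4·(g−p) = 5/4·(-9,-15) = (-11.2500,-18.7500)
o1: d²=153 > ρ²=49 → inactive
o2: d²=17 ≤ ρ²=49; F_rep = 14·(4,1)/17² = (0.1938,0.0484)
o3: d²=160 > ρ²=49 → inactive
o4: d²=85 > ρ²=49 → inactive
F = F_att + ΣF_rep = (-11.0562,-18.7016)
Δp = p'−p = (-0.5528,-0.9351); α = Δx/Fx = (-12781/23120) / (-12781/1156) = 1/20
check: Δy/Fy = (-21619/23120) / (-21619/1156) = 1/20 ✓

α = 1/20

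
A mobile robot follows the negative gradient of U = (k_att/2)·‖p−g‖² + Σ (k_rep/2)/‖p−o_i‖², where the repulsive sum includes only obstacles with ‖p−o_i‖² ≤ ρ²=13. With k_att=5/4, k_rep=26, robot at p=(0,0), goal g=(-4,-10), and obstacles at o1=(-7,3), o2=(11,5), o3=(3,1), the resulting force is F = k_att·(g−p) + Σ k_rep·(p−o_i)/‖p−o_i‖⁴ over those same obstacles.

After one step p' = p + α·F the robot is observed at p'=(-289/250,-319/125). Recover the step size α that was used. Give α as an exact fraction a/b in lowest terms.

F_att = 5/4·(g−p) = 5/4·(-4,-10) = (-5.0000,-12.5000)
o1: d²=58 > ρ²=13 → inactive
o2: d²=146 > ρ²=13 → inactive
o3: d²=10 ≤ ρ²=13; F_rep = 26·(-3,-1)/10² = (-0.7800,-0.2600)
F = F_att + ΣF_rep = (-5.7800,-12.7600)
Δp = p'−p = (-1.1560,-2.5520); α = Δx/Fx = (-289/250) / (-289/50) = 1/5
check: Δy/Fy = (-319/125) / (-319/25) = 1/5 ✓

α = 1/5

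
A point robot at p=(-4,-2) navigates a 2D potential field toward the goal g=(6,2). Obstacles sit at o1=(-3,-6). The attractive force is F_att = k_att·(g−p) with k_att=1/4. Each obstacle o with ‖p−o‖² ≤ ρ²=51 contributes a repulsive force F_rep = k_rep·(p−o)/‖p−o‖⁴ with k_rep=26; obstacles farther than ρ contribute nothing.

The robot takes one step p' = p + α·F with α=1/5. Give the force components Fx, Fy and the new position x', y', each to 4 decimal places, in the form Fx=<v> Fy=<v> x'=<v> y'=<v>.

Fx=2.4100 Fy=1.3599 x'=-3.5180 y'=-1.7280

F_att = 1/4·(g−p) = 1/4·(10,4) = (2.5000,1.0000)
o1: d²=17 ≤ ρ²=51; F_rep = 26·(-1,4)/17² = (-0.0900,0.3599)
F = F_att + ΣF_rep = (2.4100,1.3599)
p' = p + 1/5·F = (-3.5180,-1.7280)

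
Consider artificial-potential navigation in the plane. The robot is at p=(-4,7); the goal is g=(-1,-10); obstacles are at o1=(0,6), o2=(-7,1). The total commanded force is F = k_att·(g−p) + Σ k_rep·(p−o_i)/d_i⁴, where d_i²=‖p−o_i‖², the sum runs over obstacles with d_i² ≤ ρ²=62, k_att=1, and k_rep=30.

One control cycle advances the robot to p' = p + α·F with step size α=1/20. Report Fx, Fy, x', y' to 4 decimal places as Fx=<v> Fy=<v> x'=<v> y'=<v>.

F_att = 1·(g−p) = 1·(3,-17) = (3.0000,-17.0000)
o1: d²=17 ≤ ρ²=62; F_rep = 30·(-4,1)/17² = (-0.4152,0.1038)
o2: d²=45 ≤ ρ²=62; F_rep = 30·(3,6)/45² = (0.0444,0.0889)
F = F_att + ΣF_rep = (2.6292,-16.8073)
p' = p + 1/20·F = (-3.8685,6.1596)

Fx=2.6292 Fy=-16.8073 x'=-3.8685 y'=6.1596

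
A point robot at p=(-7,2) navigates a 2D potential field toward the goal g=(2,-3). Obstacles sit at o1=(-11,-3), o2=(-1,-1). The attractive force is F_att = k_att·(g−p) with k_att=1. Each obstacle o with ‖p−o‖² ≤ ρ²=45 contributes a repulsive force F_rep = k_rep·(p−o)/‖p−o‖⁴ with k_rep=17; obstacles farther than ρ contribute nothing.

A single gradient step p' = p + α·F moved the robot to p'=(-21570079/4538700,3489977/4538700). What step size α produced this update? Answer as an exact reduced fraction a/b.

α = 1/4

F_att = 1·(g−p) = 1·(9,-5) = (9.0000,-5.0000)
o1: d²=41 ≤ ρ²=45; F_rep = 17·(4,5)/41² = (0.0405,0.0506)
o2: d²=45 ≤ ρ²=45; F_rep = 17·(-6,3)/45² = (-0.0504,0.0252)
F = F_att + ΣF_rep = (8.9901,-4.9242)
Δp = p'−p = (2.2475,-1.2311); α = Δx/Fx = (10200821/4538700) / (10200821/1134675) = 1/4
check: Δy/Fy = (-5587423/4538700) / (-5587423/1134675) = 1/4 ✓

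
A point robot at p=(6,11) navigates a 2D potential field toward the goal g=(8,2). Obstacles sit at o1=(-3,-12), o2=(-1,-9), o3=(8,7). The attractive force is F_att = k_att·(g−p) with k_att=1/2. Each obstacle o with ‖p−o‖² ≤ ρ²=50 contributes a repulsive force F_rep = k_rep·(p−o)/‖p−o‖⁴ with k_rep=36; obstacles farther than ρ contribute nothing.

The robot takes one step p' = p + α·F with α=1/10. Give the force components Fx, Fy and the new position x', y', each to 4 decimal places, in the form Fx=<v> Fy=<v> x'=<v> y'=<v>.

F_att = 1/2·(g−p) = 1/2·(2,-9) = (1.0000,-4.5000)
o1: d²=610 > ρ²=50 → inactive
o2: d²=449 > ρ²=50 → inactive
o3: d²=20 ≤ ρ²=50; F_rep = 36·(-2,4)/20² = (-0.1800,0.3600)
F = F_att + ΣF_rep = (0.8200,-4.1400)
p' = p + 1/10·F = (6.0820,10.5860)

Fx=0.8200 Fy=-4.1400 x'=6.0820 y'=10.5860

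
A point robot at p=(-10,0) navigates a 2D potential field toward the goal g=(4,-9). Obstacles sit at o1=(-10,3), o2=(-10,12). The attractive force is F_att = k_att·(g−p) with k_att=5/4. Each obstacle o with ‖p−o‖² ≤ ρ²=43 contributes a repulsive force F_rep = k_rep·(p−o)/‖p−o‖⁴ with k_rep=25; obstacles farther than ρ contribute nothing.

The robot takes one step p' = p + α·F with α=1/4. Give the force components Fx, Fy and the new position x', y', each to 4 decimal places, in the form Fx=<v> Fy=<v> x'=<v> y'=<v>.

F_att = 5/4·(g−p) = 5/4·(14,-9) = (17.5000,-11.2500)
o1: d²=9 ≤ ρ²=43; F_rep = 25·(0,-3)/9² = (0.0000,-0.9259)
o2: d²=144 > ρ²=43 → inactive
F = F_att + ΣF_rep = (17.5000,-12.1759)
p' = p + 1/4·F = (-5.6250,-3.0440)

Fx=17.5000 Fy=-12.1759 x'=-5.6250 y'=-3.0440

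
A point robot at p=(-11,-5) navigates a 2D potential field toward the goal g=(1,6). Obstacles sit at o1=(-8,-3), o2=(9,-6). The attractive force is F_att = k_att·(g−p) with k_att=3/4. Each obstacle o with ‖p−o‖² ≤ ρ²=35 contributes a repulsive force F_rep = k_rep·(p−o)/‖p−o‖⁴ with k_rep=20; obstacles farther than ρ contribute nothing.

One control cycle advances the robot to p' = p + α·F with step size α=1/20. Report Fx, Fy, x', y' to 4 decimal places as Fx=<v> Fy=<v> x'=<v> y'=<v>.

F_att = 3/4·(g−p) = 3/4·(12,11) = (9.0000,8.2500)
o1: d²=13 ≤ ρ²=35; F_rep = 20·(-3,-2)/13² = (-0.3550,-0.2367)
o2: d²=401 > ρ²=35 → inactive
F = F_att + ΣF_rep = (8.6450,8.0133)
p' = p + 1/20·F = (-10.5678,-4.5993)

Fx=8.6450 Fy=8.0133 x'=-10.5678 y'=-4.5993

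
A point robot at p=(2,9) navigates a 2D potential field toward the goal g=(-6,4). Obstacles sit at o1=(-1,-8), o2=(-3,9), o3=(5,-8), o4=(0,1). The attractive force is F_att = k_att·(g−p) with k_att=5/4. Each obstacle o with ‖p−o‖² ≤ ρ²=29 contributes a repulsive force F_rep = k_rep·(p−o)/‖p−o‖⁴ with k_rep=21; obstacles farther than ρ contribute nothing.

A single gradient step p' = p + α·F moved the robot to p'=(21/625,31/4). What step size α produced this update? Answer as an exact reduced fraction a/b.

F_att = 5/4·(g−p) = 5/4·(-8,-5) = (-10.0000,-6.2500)
o1: d²=298 > ρ²=29 → inactive
o2: d²=25 ≤ ρ²=29; F_rep = 21·(5,0)/25² = (0.1680,0.0000)
o3: d²=298 > ρ²=29 → inactive
o4: d²=68 > ρ²=29 → inactive
F = F_att + ΣF_rep = (-9.8320,-6.2500)
Δp = p'−p = (-1.9664,-1.2500); α = Δx/Fx = (-1229/625) / (-1229/125) = 1/5
check: Δy/Fy = (-5/4) / (-25/4) = 1/5 ✓

α = 1/5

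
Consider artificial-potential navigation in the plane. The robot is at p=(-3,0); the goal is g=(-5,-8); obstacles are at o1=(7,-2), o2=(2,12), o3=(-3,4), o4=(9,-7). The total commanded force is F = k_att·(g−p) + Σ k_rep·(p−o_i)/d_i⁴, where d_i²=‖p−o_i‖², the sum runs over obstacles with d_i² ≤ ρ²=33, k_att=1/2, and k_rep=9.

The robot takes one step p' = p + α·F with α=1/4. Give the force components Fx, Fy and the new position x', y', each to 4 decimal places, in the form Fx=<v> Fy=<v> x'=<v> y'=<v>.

Fx=-1.0000 Fy=-4.1406 x'=-3.2500 y'=-1.0352

F_att = 1/2·(g−p) = 1/2·(-2,-8) = (-1.0000,-4.0000)
o1: d²=104 > ρ²=33 → inactive
o2: d²=169 > ρ²=33 → inactive
o3: d²=16 ≤ ρ²=33; F_rep = 9·(0,-4)/16² = (0.0000,-0.1406)
o4: d²=193 > ρ²=33 → inactive
F = F_att + ΣF_rep = (-1.0000,-4.1406)
p' = p + 1/4·F = (-3.2500,-1.0352)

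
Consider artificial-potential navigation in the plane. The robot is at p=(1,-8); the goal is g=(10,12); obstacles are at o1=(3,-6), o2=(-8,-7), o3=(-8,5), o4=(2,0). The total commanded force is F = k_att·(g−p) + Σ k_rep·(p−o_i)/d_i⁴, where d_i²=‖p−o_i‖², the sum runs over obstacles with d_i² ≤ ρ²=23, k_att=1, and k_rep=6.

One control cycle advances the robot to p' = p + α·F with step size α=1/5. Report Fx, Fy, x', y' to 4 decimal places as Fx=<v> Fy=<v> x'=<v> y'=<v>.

F_att = 1·(g−p) = 1·(9,20) = (9.0000,20.0000)
o1: d²=8 ≤ ρ²=23; F_rep = 6·(-2,-2)/8² = (-0.1875,-0.1875)
o2: d²=82 > ρ²=23 → inactive
o3: d²=250 > ρ²=23 → inactive
o4: d²=65 > ρ²=23 → inactive
F = F_att + ΣF_rep = (8.8125,19.8125)
p' = p + 1/5·F = (2.7625,-4.0375)

Fx=8.8125 Fy=19.8125 x'=2.7625 y'=-4.0375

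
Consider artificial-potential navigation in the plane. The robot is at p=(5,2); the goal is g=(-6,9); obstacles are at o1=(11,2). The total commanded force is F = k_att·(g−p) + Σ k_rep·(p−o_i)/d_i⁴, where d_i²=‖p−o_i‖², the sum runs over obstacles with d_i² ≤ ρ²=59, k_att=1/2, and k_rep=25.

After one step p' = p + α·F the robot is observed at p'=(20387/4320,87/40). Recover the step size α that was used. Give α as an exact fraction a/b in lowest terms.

α = 1/20

F_att = 1/2·(g−p) = 1/2·(-11,7) = (-5.5000,3.5000)
o1: d²=36 ≤ ρ²=59; F_rep = 25·(-6,0)/36² = (-0.1157,0.0000)
F = F_att + ΣF_rep = (-5.6157,3.5000)
Δp = p'−p = (-0.2808,0.1750); α = Δx/Fx = (-1213/4320) / (-1213/216) = 1/20
check: Δy/Fy = (7/40) / (7/2) = 1/20 ✓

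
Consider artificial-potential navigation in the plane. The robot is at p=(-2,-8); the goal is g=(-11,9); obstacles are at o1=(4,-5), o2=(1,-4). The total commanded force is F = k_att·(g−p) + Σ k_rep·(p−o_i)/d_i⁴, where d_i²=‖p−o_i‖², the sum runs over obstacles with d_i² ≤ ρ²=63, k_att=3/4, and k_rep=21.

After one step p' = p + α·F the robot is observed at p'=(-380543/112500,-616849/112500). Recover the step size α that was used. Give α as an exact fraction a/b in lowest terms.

α = 1/5

F_att = 3/4·(g−p) = 3/4·(-9,17) = (-6.7500,12.7500)
o1: d²=45 ≤ ρ²=63; F_rep = 21·(-6,-3)/45² = (-0.0622,-0.0311)
o2: d²=25 ≤ ρ²=63; F_rep = 21·(-3,-4)/25² = (-0.1008,-0.1344)
F = F_att + ΣF_rep = (-6.9130,12.5845)
Δp = p'−p = (-1.3826,2.5169); α = Δx/Fx = (-155543/112500) / (-155543/22500) = 1/5
check: Δy/Fy = (283151/112500) / (283151/22500) = 1/5 ✓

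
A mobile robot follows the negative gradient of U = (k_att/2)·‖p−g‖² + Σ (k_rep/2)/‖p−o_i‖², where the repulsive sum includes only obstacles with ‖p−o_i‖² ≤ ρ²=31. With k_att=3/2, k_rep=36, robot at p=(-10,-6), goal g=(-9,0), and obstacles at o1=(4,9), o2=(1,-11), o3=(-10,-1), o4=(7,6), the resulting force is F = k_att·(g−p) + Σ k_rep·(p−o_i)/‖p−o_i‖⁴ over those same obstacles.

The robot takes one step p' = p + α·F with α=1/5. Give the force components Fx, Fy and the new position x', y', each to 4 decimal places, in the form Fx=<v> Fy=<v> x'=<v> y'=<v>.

Fx=1.5000 Fy=8.7120 x'=-9.7000 y'=-4.2576

F_att = 3/2·(g−p) = 3/2·(1,6) = (1.5000,9.0000)
o1: d²=421 > ρ²=31 → inactive
o2: d²=146 > ρ²=31 → inactive
o3: d²=25 ≤ ρ²=31; F_rep = 36·(0,-5)/25² = (0.0000,-0.2880)
o4: d²=433 > ρ²=31 → inactive
F = F_att + ΣF_rep = (1.5000,8.7120)
p' = p + 1/5·F = (-9.7000,-4.2576)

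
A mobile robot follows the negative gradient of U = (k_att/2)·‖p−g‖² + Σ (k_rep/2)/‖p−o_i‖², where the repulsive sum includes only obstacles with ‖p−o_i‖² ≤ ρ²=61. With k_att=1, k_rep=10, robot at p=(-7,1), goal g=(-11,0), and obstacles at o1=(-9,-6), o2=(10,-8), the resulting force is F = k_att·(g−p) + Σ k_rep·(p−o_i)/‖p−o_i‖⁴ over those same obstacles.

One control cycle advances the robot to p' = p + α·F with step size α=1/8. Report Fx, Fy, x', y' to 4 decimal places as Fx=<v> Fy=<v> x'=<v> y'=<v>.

F_att = 1·(g−p) = 1·(-4,-1) = (-4.0000,-1.0000)
o1: d²=53 ≤ ρ²=61; F_rep = 10·(2,7)/53² = (0.0071,0.0249)
o2: d²=370 > ρ²=61 → inactive
F = F_att + ΣF_rep = (-3.9929,-0.9751)
p' = p + 1/8·F = (-7.4991,0.8781)

Fx=-3.9929 Fy=-0.9751 x'=-7.4991 y'=0.8781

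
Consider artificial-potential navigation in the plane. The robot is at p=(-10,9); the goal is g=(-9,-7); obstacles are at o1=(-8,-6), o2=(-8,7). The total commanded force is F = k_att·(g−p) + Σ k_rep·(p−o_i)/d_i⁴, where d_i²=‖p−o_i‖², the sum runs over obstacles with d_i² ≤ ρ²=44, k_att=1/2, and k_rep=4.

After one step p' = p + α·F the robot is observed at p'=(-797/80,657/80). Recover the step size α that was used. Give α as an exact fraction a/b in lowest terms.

F_att = 1/2·(g−p) = 1/2·(1,-16) = (0.5000,-8.0000)
o1: d²=229 > ρ²=44 → inactive
o2: d²=8 ≤ ρ²=44; F_rep = 4·(-2,2)/8² = (-0.1250,0.1250)
F = F_att + ΣF_rep = (0.3750,-7.8750)
Δp = p'−p = (0.0375,-0.7875); α = Δx/Fx = (3/80) / (3/8) = 1/10
check: Δy/Fy = (-63/80) / (-63/8) = 1/10 ✓

α = 1/10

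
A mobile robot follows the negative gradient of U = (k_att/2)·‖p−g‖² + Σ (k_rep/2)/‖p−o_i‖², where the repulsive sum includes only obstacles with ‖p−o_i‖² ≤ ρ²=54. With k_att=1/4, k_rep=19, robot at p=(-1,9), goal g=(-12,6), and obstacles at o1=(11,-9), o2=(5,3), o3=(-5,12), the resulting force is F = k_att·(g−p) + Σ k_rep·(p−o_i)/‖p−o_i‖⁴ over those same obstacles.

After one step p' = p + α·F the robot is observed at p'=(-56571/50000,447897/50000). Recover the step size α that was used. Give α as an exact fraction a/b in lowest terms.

F_att = 1/4·(g−p) = 1/4·(-11,-3) = (-2.7500,-0.7500)
o1: d²=468 > ρ²=54 → inactive
o2: d²=72 > ρ²=54 → inactive
o3: d²=25 ≤ ρ²=54; F_rep = 19·(4,-3)/25² = (0.1216,-0.0912)
F = F_att + ΣF_rep = (-2.6284,-0.8412)
Δp = p'−p = (-0.1314,-0.0421); α = Δx/Fx = (-6571/50000) / (-6571/2500) = 1/20
check: Δy/Fy = (-2103/50000) / (-2103/2500) = 1/20 ✓

α = 1/20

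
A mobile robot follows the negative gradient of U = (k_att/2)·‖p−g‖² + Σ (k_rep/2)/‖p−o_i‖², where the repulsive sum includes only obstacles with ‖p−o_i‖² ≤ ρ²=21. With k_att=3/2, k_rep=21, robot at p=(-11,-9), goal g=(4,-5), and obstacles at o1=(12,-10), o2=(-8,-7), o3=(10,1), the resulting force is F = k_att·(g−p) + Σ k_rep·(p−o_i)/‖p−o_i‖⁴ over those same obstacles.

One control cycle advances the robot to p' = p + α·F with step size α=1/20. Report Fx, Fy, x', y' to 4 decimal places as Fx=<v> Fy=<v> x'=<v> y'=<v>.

F_att = 3/2·(g−p) = 3/2·(15,4) = (22.5000,6.0000)
o1: d²=530 > ρ²=21 → inactive
o2: d²=13 ≤ ρ²=21; F_rep = 21·(-3,-2)/13² = (-0.3728,-0.2485)
o3: d²=541 > ρ²=21 → inactive
F = F_att + ΣF_rep = (22.1272,5.7515)
p' = p + 1/20·F = (-9.8936,-8.7124)

Fx=22.1272 Fy=5.7515 x'=-9.8936 y'=-8.7124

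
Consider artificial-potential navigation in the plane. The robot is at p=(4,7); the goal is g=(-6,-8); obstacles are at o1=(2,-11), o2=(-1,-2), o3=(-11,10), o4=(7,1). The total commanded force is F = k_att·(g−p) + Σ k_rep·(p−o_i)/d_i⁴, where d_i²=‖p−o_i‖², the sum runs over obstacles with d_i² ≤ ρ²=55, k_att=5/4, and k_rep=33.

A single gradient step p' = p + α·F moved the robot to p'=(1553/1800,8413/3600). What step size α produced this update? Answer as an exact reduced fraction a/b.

F_att = 5/4·(g−p) = 5/4·(-10,-15) = (-12.5000,-18.7500)
o1: d²=328 > ρ²=55 → inactive
o2: d²=106 > ρ²=55 → inactive
o3: d²=234 > ρ²=55 → inactive
o4: d²=45 ≤ ρ²=55; F_rep = 33·(-3,6)/45² = (-0.0489,0.0978)
F = F_att + ΣF_rep = (-12.5489,-18.6522)
Δp = p'−p = (-3.1372,-4.6631); α = Δx/Fx = (-5647/1800) / (-5647/450) = 1/4
check: Δy/Fy = (-16787/3600) / (-16787/900) = 1/4 ✓

α = 1/4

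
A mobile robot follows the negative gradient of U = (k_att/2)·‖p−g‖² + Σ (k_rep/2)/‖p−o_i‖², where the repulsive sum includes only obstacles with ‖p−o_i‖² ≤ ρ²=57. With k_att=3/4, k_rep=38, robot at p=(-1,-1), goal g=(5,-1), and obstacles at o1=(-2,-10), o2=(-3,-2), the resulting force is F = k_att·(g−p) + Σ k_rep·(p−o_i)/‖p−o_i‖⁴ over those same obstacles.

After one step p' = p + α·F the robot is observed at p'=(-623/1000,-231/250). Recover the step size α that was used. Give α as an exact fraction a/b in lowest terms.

F_att = 3/4·(g−p) = 3/4·(6,0) = (4.5000,0.0000)
o1: d²=82 > ρ²=57 → inactive
o2: d²=5 ≤ ρ²=57; F_rep = 38·(2,1)/5² = (3.0400,1.5200)
F = F_att + ΣF_rep = (7.5400,1.5200)
Δp = p'−p = (0.3770,0.0760); α = Δx/Fx = (377/1000) / (377/50) = 1/20
check: Δy/Fy = (19/250) / (38/25) = 1/20 ✓

α = 1/20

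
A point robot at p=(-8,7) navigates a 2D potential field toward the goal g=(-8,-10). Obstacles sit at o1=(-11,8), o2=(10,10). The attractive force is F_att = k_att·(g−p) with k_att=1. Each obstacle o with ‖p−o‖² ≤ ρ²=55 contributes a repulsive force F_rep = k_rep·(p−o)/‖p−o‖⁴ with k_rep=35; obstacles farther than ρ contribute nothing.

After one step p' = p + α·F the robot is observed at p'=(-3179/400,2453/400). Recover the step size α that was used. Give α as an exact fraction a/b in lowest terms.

α = 1/20

F_att = 1·(g−p) = 1·(0,-17) = (0.0000,-17.0000)
o1: d²=10 ≤ ρ²=55; F_rep = 35·(3,-1)/10² = (1.0500,-0.3500)
o2: d²=333 > ρ²=55 → inactive
F = F_att + ΣF_rep = (1.0500,-17.3500)
Δp = p'−p = (0.0525,-0.8675); α = Δx/Fx = (21/400) / (21/20) = 1/20
check: Δy/Fy = (-347/400) / (-347/20) = 1/20 ✓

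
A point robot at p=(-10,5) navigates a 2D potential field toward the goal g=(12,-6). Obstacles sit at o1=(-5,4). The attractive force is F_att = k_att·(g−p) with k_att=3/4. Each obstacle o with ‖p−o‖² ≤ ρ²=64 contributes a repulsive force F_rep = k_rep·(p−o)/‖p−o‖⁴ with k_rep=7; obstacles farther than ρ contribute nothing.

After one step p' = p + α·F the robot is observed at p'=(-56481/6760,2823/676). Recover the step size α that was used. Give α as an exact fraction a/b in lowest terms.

α = 1/10

F_att = 3/4·(g−p) = 3/4·(22,-11) = (16.5000,-8.2500)
o1: d²=26 ≤ ρ²=64; F_rep = 7·(-5,1)/26² = (-0.0518,0.0104)
F = F_att + ΣF_rep = (16.4482,-8.2396)
Δp = p'−p = (1.6448,-0.8240); α = Δx/Fx = (11119/6760) / (11119/676) = 1/10
check: Δy/Fy = (-557/676) / (-2785/338) = 1/10 ✓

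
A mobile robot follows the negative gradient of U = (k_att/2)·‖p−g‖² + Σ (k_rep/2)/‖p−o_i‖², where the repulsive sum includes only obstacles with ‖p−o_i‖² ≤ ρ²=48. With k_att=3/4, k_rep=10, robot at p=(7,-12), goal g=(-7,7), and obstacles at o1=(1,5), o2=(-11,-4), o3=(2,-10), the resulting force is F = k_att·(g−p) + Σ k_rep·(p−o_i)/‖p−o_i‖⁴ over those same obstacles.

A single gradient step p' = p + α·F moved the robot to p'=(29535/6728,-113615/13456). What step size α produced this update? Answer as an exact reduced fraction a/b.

α = 1/4

F_att = 3/4·(g−p) = 3/4·(-14,19) = (-10.5000,14.2500)
o1: d²=325 > ρ²=48 → inactive
o2: d²=388 > ρ²=48 → inactive
o3: d²=29 ≤ ρ²=48; F_rep = 10·(5,-2)/29² = (0.0595,-0.0238)
F = F_att + ΣF_rep = (-10.4405,14.2262)
Δp = p'−p = (-2.6101,3.5566); α = Δx/Fx = (-17561/6728) / (-17561/1682) = 1/4
check: Δy/Fy = (47857/13456) / (47857/3364) = 1/4 ✓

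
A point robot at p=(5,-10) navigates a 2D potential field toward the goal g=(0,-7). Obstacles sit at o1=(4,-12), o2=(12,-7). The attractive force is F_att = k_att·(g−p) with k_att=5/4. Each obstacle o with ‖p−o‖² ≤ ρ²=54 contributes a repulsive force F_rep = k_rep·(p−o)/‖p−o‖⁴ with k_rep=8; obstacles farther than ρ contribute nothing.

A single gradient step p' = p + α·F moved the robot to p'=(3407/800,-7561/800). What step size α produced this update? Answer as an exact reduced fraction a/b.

α = 1/8

F_att = 5/4·(g−p) = 5/4·(-5,3) = (-6.2500,3.7500)
o1: d²=5 ≤ ρ²=54; F_rep = 8·(1,2)/5² = (0.3200,0.6400)
o2: d²=58 > ρ²=54 → inactive
F = F_att + ΣF_rep = (-5.9300,4.3900)
Δp = p'−p = (-0.7412,0.5487); α = Δx/Fx = (-593/800) / (-593/100) = 1/8
check: Δy/Fy = (439/800) / (439/100) = 1/8 ✓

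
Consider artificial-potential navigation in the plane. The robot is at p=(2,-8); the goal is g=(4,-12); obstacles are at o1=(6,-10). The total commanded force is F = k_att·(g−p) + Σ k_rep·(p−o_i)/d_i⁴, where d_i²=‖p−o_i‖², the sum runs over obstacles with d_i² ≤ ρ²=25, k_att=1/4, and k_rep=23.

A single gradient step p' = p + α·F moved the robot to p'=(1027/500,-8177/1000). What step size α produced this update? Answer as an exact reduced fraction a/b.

α = 1/5

F_att = 1/4·(g−p) = 1/4·(2,-4) = (0.5000,-1.0000)
o1: d²=20 ≤ ρ²=25; F_rep = 23·(-4,2)/20² = (-0.2300,0.1150)
F = F_att + ΣF_rep = (0.2700,-0.8850)
Δp = p'−p = (0.0540,-0.1770); α = Δx/Fx = (27/500) / (27/100) = 1/5
check: Δy/Fy = (-177/1000) / (-177/200) = 1/5 ✓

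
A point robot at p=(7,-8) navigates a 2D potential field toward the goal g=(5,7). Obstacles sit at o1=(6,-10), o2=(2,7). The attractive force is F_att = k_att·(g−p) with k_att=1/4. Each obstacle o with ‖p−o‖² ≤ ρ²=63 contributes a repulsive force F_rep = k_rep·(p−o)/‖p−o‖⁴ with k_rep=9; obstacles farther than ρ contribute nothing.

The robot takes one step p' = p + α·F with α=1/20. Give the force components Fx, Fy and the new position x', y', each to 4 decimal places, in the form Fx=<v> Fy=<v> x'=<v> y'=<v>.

Fx=-0.1400 Fy=4.4700 x'=6.9930 y'=-7.7765

F_att = 1/4·(g−p) = 1/4·(-2,15) = (-0.5000,3.7500)
o1: d²=5 ≤ ρ²=63; F_rep = 9·(1,2)/5² = (0.3600,0.7200)
o2: d²=250 > ρ²=63 → inactive
F = F_att + ΣF_rep = (-0.1400,4.4700)
p' = p + 1/20·F = (6.9930,-7.7765)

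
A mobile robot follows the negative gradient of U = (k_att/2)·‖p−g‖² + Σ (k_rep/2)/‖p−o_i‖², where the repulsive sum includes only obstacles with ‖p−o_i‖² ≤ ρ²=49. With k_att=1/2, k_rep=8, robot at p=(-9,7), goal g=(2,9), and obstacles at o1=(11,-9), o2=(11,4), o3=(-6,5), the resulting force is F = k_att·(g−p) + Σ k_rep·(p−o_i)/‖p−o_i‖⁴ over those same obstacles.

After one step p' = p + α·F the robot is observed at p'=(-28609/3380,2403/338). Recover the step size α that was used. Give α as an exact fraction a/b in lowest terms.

α = 1/10

F_att = 1/2·(g−p) = 1/2·(11,2) = (5.5000,1.0000)
o1: d²=656 > ρ²=49 → inactive
o2: d²=409 > ρ²=49 → inactive
o3: d²=13 ≤ ρ²=49; F_rep = 8·(-3,2)/13² = (-0.1420,0.0947)
F = F_att + ΣF_rep = (5.3580,1.0947)
Δp = p'−p = (0.5358,0.1095); α = Δx/Fx = (1811/3380) / (1811/338) = 1/10
check: Δy/Fy = (37/338) / (185/169) = 1/10 ✓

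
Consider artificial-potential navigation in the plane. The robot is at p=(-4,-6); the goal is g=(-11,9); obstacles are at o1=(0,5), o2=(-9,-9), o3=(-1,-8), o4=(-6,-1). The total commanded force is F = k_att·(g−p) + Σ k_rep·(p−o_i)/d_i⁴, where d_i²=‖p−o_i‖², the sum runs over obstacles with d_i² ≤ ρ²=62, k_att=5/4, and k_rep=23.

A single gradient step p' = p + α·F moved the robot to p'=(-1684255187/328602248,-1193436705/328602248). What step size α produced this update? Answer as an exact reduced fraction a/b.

F_att = 5/4·(g−p) = 5/4·(-7,15) = (-8.7500,18.7500)
o1: d²=137 > ρ²=62 → inactive
o2: d²=34 ≤ ρ²=62; F_rep = 23·(5,3)/34² = (0.0995,0.0597)
o3: d²=13 ≤ ρ²=62; F_rep = 23·(-3,2)/13² = (-0.4083,0.2722)
o4: d²=29 ≤ ρ²=62; F_rep = 23·(2,-5)/29² = (0.0547,-0.1367)
F = F_att + ΣF_rep = (-9.0041,18.9451)
Δp = p'−p = (-1.1255,2.3681); α = Δx/Fx = (-369846195/328602248) / (-369846195/41075281) = 1/8
check: Δy/Fy = (778176783/328602248) / (778176783/41075281) = 1/8 ✓

α = 1/8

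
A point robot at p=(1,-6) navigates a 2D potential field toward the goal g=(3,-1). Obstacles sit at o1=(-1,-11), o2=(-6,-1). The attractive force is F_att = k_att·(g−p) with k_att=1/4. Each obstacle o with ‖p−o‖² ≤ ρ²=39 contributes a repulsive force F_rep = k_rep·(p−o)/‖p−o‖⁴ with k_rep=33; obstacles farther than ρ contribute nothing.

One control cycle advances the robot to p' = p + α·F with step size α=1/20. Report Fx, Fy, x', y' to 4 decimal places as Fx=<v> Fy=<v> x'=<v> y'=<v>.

Fx=0.5785 Fy=1.4462 x'=1.0289 y'=-5.9277

F_att = 1/4·(g−p) = 1/4·(2,5) = (0.5000,1.2500)
o1: d²=29 ≤ ρ²=39; F_rep = 33·(2,5)/29² = (0.0785,0.1962)
o2: d²=74 > ρ²=39 → inactive
F = F_att + ΣF_rep = (0.5785,1.4462)
p' = p + 1/20·F = (1.0289,-5.9277)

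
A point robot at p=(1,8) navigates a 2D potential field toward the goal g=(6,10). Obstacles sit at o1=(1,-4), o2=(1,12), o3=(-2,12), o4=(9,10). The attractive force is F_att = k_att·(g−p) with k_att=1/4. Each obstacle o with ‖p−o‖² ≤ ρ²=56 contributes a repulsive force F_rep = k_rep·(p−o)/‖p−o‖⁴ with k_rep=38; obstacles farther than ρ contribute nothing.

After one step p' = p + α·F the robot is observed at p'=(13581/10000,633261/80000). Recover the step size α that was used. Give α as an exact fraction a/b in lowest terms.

α = 1/4

F_att = 1/4·(g−p) = 1/4·(5,2) = (1.2500,0.5000)
o1: d²=144 > ρ²=56 → inactive
o2: d²=16 ≤ ρ²=56; F_rep = 38·(0,-4)/16² = (0.0000,-0.5938)
o3: d²=25 ≤ ρ²=56; F_rep = 38·(3,-4)/25² = (0.1824,-0.2432)
o4: d²=68 > ρ²=56 → inactive
F = F_att + ΣF_rep = (1.4324,-0.3370)
Δp = p'−p = (0.3581,-0.0842); α = Δx/Fx = (3581/10000) / (3581/2500) = 1/4
check: Δy/Fy = (-6739/80000) / (-6739/20000) = 1/4 ✓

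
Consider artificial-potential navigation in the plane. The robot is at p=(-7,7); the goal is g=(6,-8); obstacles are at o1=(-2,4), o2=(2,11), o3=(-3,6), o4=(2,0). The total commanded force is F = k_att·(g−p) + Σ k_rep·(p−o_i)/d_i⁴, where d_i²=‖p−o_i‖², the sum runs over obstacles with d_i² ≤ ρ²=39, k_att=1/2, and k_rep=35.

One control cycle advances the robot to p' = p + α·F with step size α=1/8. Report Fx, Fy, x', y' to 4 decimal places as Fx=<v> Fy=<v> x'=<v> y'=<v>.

F_att = 1/2·(g−p) = 1/2·(13,-15) = (6.5000,-7.5000)
o1: d²=34 ≤ ρ²=39; F_rep = 35·(-5,3)/34² = (-0.1514,0.0908)
o2: d²=97 > ρ²=39 → inactive
o3: d²=17 ≤ ρ²=39; F_rep = 35·(-4,1)/17² = (-0.4844,0.1211)
o4: d²=130 > ρ²=39 → inactive
F = F_att + ΣF_rep = (5.8642,-7.2881)
p' = p + 1/8·F = (-6.2670,6.0890)

Fx=5.8642 Fy=-7.2881 x'=-6.2670 y'=6.0890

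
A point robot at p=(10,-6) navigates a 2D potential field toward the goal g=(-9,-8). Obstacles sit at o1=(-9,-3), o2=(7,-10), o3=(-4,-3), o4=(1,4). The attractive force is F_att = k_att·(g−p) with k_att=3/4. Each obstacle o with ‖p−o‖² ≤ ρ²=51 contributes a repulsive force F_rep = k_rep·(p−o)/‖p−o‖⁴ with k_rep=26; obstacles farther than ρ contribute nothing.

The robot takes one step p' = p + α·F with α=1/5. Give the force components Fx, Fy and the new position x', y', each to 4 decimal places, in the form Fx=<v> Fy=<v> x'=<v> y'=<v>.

F_att = 3/4·(g−p) = 3/4·(-19,-2) = (-14.2500,-1.5000)
o1: d²=370 > ρ²=51 → inactive
o2: d²=25 ≤ ρ²=51; F_rep = 26·(3,4)/25² = (0.1248,0.1664)
o3: d²=205 > ρ²=51 → inactive
o4: d²=181 > ρ²=51 → inactive
F = F_att + ΣF_rep = (-14.1252,-1.3336)
p' = p + 1/5·F = (7.1750,-6.2667)

Fx=-14.1252 Fy=-1.3336 x'=7.1750 y'=-6.2667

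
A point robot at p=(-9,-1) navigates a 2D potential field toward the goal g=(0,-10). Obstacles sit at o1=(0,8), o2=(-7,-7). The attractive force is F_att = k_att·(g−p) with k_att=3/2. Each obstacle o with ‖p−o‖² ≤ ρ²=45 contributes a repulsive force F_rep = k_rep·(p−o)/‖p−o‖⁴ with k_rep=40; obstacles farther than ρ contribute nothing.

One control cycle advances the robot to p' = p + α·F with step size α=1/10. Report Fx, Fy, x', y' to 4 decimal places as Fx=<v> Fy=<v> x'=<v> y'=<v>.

F_att = 3/2·(g−p) = 3/2·(9,-9) = (13.5000,-13.5000)
o1: d²=162 > ρ²=45 → inactive
o2: d²=40 ≤ ρ²=45; F_rep = 40·(-2,6)/40² = (-0.0500,0.1500)
F = F_att + ΣF_rep = (13.4500,-13.3500)
p' = p + 1/10·F = (-7.6550,-2.3350)

Fx=13.4500 Fy=-13.3500 x'=-7.6550 y'=-2.3350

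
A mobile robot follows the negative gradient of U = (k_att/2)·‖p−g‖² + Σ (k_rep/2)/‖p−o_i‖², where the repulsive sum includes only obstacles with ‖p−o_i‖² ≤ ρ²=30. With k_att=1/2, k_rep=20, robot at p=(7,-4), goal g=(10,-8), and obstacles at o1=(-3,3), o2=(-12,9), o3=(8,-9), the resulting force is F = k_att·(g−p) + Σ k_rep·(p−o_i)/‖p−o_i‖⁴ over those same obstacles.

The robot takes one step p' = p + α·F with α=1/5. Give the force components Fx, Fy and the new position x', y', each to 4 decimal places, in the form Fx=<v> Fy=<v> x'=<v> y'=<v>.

Fx=1.4704 Fy=-1.8521 x'=7.2941 y'=-4.3704

F_att = 1/2·(g−p) = 1/2·(3,-4) = (1.5000,-2.0000)
o1: d²=149 > ρ²=30 → inactive
o2: d²=530 > ρ²=30 → inactive
o3: d²=26 ≤ ρ²=30; F_rep = 20·(-1,5)/26² = (-0.0296,0.1479)
F = F_att + ΣF_rep = (1.4704,-1.8521)
p' = p + 1/5·F = (7.2941,-4.3704)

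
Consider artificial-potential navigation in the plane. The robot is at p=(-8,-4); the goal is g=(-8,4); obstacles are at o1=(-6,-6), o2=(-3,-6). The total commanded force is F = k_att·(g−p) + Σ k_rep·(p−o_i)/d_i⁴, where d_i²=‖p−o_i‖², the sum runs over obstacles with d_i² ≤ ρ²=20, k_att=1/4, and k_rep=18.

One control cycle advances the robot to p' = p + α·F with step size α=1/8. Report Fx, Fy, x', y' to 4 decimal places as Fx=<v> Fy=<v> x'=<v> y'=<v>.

F_att = 1/4·(g−p) = 1/4·(0,8) = (0.0000,2.0000)
o1: d²=8 ≤ ρ²=20; F_rep = 18·(-2,2)/8² = (-0.5625,0.5625)
o2: d²=29 > ρ²=20 → inactive
F = F_att + ΣF_rep = (-0.5625,2.5625)
p' = p + 1/8·F = (-8.0703,-3.6797)

Fx=-0.5625 Fy=2.5625 x'=-8.0703 y'=-3.6797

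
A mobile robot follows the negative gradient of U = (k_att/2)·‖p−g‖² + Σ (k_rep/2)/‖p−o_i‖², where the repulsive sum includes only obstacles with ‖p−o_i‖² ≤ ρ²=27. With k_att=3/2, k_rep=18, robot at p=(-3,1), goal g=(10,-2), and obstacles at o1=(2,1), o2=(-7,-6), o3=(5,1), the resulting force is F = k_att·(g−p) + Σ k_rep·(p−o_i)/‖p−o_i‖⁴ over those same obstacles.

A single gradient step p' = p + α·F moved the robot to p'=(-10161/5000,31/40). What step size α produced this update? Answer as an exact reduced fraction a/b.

α = 1/20

F_att = 3/2·(g−p) = 3/2·(13,-3) = (19.5000,-4.5000)
o1: d²=25 ≤ ρ²=27; F_rep = 18·(-5,0)/25² = (-0.1440,0.0000)
o2: d²=65 > ρ²=27 → inactive
o3: d²=64 > ρ²=27 → inactive
F = F_att + ΣF_rep = (19.3560,-4.5000)
Δp = p'−p = (0.9678,-0.2250); α = Δx/Fx = (4839/5000) / (4839/250) = 1/20
check: Δy/Fy = (-9/40) / (-9/2) = 1/20 ✓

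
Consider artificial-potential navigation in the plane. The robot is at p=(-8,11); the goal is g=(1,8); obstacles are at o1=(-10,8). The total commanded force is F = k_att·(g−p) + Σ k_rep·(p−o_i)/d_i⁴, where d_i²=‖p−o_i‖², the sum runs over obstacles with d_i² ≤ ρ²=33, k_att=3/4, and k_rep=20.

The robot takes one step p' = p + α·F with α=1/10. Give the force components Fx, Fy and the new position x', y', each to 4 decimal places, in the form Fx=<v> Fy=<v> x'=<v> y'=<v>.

Fx=6.9867 Fy=-1.8950 x'=-7.3013 y'=10.8105

F_att = 3/4·(g−p) = 3/4·(9,-3) = (6.7500,-2.2500)
o1: d²=13 ≤ ρ²=33; F_rep = 20·(2,3)/13² = (0.2367,0.3550)
F = F_att + ΣF_rep = (6.9867,-1.8950)
p' = p + 1/10·F = (-7.3013,10.8105)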